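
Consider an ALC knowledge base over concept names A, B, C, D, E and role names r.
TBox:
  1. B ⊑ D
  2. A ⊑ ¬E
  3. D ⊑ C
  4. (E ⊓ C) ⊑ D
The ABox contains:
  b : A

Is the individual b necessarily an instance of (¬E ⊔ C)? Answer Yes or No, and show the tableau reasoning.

Yes

1. b : (¬E ⊔ C)?  L(b) = {A} ∪ {(E ⊓ ¬C)}
   clash {E, ¬E} at b — b ∈ (¬E ⊔ C)
2. Hence b : (¬E ⊔ C): entailed.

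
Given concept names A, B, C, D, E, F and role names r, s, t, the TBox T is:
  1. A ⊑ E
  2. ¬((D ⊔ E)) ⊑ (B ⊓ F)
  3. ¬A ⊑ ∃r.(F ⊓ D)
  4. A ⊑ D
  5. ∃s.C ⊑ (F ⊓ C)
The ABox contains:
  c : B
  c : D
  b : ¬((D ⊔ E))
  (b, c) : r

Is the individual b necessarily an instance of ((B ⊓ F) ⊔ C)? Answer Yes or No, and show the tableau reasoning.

Yes

1. b : ((B ⊓ F) ⊔ C)?  L(b) = {¬((D ⊔ E))} ∪ {((¬B ⊔ ¬F) ⊓ ¬C)}
   clash {D, ¬D} at b — b ∈ ((B ⊓ F) ⊔ C)
2. Hence b : ((B ⊓ F) ⊔ C): entailed.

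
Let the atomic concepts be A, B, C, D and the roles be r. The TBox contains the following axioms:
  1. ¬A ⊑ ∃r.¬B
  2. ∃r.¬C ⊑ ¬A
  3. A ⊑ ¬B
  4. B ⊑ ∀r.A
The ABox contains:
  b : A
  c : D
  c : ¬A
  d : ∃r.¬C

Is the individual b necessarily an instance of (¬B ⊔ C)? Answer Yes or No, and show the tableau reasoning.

Yes

1. b : (¬B ⊔ C)?  L(b) = {A} ∪ {(B ⊓ ¬C)}
   clash {B, ¬B} at b — b ∈ (¬B ⊔ C)
2. Hence b : (¬B ⊔ C): entailed.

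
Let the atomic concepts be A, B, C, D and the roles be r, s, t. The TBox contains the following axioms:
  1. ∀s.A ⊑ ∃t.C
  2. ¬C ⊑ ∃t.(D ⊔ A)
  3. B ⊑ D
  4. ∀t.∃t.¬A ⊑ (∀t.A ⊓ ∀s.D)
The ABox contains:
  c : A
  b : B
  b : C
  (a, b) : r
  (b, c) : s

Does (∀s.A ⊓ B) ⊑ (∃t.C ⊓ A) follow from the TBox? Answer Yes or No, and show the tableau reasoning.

1. (∀s.A ⊓ B) ⊑ (∃t.C ⊓ A)  ⇔  ((∀s.A ⊓ B) ⊓ (∀t.¬C ⊔ ¬A)) unsat w.r.t. T
   apply at x₀: ∀s.A⊑∃t.C; B⊑D
   open: L(x₀) ⊇ {B, C, D, ¬A, ∀s.A, …} (+ ∃-successors)
2. Hence (∀s.A ⊓ B) ⊑ (∃t.C ⊓ A): not entailed.

No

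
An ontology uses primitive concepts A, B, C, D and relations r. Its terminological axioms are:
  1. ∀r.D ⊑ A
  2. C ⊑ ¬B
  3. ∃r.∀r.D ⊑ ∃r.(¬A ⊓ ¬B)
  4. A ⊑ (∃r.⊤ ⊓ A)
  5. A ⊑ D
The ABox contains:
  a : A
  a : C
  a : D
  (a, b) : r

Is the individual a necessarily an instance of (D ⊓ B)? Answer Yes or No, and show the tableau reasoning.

1. a : (D ⊓ B)?  L(a) = {A, C, D} ∪ {(¬D ⊔ ¬B)}
   apply at a: C⊑¬B; A⊑(∃r.⊤ ⊓ A)
   open: L(a) ⊇ {A, C, D, ¬B, ∀r.∃r.¬D, …} (+ ∃-successors) — a ∉ (D ⊓ B) possible
2. Hence a : (D ⊓ B): not entailed.

No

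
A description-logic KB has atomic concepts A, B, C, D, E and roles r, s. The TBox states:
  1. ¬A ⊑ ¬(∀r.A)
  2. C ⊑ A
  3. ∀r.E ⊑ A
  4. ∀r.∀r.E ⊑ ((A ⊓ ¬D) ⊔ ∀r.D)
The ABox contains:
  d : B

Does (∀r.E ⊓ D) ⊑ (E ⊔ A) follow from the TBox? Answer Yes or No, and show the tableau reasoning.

1. (∀r.E ⊓ D) ⊑ (E ⊔ A)  ⇔  ((∀r.E ⊓ D) ⊓ (¬E ⊓ ¬A)) unsat w.r.t. T
   all branches close; clash {A, ¬A} at x₀
2. Hence (∀r.E ⊓ D) ⊑ (E ⊔ A): entailed.

Yes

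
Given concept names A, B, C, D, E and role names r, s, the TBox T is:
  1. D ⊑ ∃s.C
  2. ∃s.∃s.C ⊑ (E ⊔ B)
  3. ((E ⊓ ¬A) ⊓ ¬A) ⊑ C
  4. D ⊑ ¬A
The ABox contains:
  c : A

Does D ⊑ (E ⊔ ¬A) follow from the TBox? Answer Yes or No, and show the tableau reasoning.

1. D ⊑ (E ⊔ ¬A)  ⇔  (D ⊓ (¬E ⊓ A)) unsat w.r.t. T
   all branches close; clash {A, ¬A} at x₀
2. Hence D ⊑ (E ⊔ ¬A): entailed.

Yes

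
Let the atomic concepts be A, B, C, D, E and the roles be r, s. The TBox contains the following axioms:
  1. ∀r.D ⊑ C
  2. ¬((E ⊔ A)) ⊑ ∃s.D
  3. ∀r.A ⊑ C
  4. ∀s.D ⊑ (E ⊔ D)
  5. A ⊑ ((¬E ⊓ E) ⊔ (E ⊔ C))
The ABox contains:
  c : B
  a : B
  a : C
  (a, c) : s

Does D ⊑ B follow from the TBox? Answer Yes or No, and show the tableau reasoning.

1. D ⊑ B  ⇔  (D ⊓ ¬B) unsat w.r.t. T
   open: L(x₀) ⊇ {D, E, ¬A, ¬B, ∃r.¬A, …} (+ ∃-successors)
2. Hence D ⊑ B: not entailed.

No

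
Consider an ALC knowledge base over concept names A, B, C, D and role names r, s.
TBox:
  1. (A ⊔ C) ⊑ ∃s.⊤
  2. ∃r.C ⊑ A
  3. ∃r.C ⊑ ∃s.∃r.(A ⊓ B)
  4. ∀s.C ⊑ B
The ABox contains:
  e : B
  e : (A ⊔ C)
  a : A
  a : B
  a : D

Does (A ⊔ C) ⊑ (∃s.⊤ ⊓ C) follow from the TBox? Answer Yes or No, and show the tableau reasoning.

No

1. (A ⊔ C) ⊑ (∃s.⊤ ⊓ C)  ⇔  ((A ⊔ C) ⊓ (∀s.⊥ ⊔ ¬C)) unsat w.r.t. T
   apply at x₀: (A ⊔ C)⊑∃s.⊤
   open: L(x₀) ⊇ {A, ¬C, ∀r.¬C, ∃s.¬C, ∃s.⊤} (+ ∃-successors)
2. Hence (A ⊔ C) ⊑ (∃s.⊤ ⊓ C): not entailed.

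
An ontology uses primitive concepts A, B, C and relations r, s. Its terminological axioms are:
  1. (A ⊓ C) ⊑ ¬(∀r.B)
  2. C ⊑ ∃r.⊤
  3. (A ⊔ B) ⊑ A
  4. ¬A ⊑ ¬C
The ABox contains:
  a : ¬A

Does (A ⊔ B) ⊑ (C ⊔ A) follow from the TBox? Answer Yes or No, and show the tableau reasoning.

Yes

1. (A ⊔ B) ⊑ (C ⊔ A)  ⇔  ((A ⊔ B) ⊓ (¬C ⊓ ¬A)) unsat w.r.t. T
   all branches close; clash {A, ¬A} at x₀
2. Hence (A ⊔ B) ⊑ (C ⊔ A): entailed.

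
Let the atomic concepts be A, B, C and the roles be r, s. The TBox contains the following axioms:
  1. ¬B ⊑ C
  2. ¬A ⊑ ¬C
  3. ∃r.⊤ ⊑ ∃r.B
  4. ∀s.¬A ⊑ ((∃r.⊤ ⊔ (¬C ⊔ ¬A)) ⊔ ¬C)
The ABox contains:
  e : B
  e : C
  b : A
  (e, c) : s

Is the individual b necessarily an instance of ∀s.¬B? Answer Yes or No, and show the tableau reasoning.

No

1. b : ∀s.¬B?  L(b) = {A} ∪ {∃s.B}
   open: L(b) ⊇ {A, B, ∀r.⊥, ∃s.A, ∃s.B} (+ ∃-successors) — b ∉ ∀s.¬B possible
2. Hence b : ∀s.¬B: not entailed.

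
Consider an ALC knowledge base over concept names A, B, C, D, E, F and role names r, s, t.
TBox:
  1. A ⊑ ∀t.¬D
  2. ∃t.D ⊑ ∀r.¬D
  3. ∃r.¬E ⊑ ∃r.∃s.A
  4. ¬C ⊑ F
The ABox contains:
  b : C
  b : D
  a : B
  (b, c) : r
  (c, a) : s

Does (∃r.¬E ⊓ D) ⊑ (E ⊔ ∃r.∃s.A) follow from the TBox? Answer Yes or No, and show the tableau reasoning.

1. (∃r.¬E ⊓ D) ⊑ (E ⊔ ∃r.∃s.A)  ⇔  ((∃r.¬E ⊓ D) ⊓ (¬E ⊓ ∀r.∀s.¬A)) unsat w.r.t. T
   all branches close; clash {A, ¬A} at an ∃-successor
2. Hence (∃r.¬E ⊓ D) ⊑ (E ⊔ ∃r.∃s.A): entailed.

Yes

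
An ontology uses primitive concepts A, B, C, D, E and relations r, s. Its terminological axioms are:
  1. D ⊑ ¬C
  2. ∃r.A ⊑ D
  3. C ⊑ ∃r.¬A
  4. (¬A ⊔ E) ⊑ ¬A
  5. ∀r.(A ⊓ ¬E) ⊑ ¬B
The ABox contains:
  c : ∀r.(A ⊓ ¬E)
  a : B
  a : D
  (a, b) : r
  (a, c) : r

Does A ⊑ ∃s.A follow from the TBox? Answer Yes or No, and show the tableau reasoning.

No

1. A ⊑ ∃s.A  ⇔  (A ⊓ ∀s.¬A) unsat w.r.t. T
   open: L(x₀) ⊇ {A, ¬C, ¬D, ¬E, ∀r.¬A, …} (+ ∃-successors)
2. Hence A ⊑ ∃s.A: not entailed.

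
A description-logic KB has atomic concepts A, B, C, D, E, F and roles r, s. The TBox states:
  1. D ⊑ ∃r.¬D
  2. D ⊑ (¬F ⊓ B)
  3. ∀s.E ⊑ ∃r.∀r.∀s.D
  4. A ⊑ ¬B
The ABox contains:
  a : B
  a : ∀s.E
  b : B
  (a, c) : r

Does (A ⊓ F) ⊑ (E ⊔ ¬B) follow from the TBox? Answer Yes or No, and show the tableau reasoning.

1. (A ⊓ F) ⊑ (E ⊔ ¬B)  ⇔  ((A ⊓ F) ⊓ (¬E ⊓ B)) unsat w.r.t. T
   all branches close; clash {B, ¬B} at x₀
2. Hence (A ⊓ F) ⊑ (E ⊔ ¬B): entailed.

Yes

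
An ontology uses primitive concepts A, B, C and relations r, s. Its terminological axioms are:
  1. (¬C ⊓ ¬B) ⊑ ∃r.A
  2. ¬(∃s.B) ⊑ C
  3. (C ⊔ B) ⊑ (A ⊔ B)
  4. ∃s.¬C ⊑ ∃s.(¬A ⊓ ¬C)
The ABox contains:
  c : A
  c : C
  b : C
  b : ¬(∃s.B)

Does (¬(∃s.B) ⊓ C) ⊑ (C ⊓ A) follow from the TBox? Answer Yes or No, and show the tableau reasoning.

1. (¬(∃s.B) ⊓ C) ⊑ (C ⊓ A)  ⇔  ((∀s.¬B ⊓ C) ⊓ (¬C ⊔ ¬A)) unsat w.r.t. T
   open: L(x₀) ⊇ {B, C, ¬A, ∀s.C, ∀s.¬B}
2. Hence (¬(∃s.B) ⊓ C) ⊑ (C ⊓ A): not entailed.

No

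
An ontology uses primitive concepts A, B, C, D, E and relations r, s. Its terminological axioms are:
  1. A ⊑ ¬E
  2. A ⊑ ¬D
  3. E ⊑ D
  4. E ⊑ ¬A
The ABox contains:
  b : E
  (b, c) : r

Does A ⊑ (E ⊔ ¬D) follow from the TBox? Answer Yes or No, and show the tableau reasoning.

1. A ⊑ (E ⊔ ¬D)  ⇔  (A ⊓ (¬E ⊓ D)) unsat w.r.t. T
   all branches close; clash {D, ¬D} at x₀
2. Hence A ⊑ (E ⊔ ¬D): entailed.

Yes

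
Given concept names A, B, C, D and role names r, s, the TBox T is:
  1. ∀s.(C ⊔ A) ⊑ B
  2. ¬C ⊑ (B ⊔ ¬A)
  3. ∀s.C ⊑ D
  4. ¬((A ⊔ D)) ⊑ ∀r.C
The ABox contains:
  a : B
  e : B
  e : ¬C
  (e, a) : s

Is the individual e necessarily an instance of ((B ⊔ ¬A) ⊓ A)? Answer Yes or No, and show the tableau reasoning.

1. e : ((B ⊔ ¬A) ⊓ A)?  L(e) = {B, ¬C} ∪ {((¬B ⊓ A) ⊔ ¬A)}
   apply at e: ¬C⊑(B ⊔ ¬A)
   open: L(e) ⊇ {B, D, ¬A, ¬C} — e ∉ ((B ⊔ ¬A) ⊓ A) possible
2. Hence e : ((B ⊔ ¬A) ⊓ A): not entailed.

No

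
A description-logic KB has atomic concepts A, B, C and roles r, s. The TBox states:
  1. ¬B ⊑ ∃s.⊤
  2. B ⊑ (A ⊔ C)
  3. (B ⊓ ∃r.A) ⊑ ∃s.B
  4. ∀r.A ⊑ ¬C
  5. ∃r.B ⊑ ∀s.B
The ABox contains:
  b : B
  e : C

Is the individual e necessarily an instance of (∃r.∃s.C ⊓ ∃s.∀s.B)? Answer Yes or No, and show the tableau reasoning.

No

1. e : (∃r.∃s.C ⊓ ∃s.∀s.B)?  L(e) = {C} ∪ {(∀r.∀s.¬C ⊔ ∀s.∃s.¬B)}
   open: L(e) ⊇ {B, C, ∀r.¬A, ∀r.¬B, ∀r.∀s.¬C, …} (+ ∃-successors) — e ∉ (∃r.∃s.C ⊓ ∃s.∀s.B) possible
2. Hence e : (∃r.∃s.C ⊓ ∃s.∀s.B): not entailed.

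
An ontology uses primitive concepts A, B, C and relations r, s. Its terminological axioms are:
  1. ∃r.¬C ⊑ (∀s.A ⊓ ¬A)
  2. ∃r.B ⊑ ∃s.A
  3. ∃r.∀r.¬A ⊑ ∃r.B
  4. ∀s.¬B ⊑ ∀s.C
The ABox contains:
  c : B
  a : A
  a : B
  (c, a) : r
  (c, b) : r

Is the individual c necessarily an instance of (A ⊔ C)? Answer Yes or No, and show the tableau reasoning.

1. c : (A ⊔ C)?  L(c) = {B} ∪ {(¬A ⊓ ¬C)}
   open: L(c) ⊇ {B, ¬A, ¬C, ∀r.C, ∀r.∃r.A, …} (+ ∃-successors) — c ∉ (A ⊔ C) possible
2. Hence c : (A ⊔ C): not entailed.

No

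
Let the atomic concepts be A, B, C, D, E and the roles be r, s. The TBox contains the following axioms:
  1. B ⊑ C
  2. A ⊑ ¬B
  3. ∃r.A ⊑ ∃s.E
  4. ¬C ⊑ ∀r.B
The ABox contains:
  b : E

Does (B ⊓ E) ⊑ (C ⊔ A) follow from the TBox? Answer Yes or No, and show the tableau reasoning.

Yes

1. (B ⊓ E) ⊑ (C ⊔ A)  ⇔  ((B ⊓ E) ⊓ (¬C ⊓ ¬A)) unsat w.r.t. T
   all branches close; clash {C, ¬C} at x₀
2. Hence (B ⊓ E) ⊑ (C ⊔ A): entailed.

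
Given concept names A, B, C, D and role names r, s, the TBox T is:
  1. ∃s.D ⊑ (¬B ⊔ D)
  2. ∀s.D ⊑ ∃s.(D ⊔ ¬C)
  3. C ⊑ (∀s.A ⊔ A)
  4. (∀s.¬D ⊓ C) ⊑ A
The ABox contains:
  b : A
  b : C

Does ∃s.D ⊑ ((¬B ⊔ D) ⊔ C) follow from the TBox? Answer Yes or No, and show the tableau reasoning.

Yes

1. ∃s.D ⊑ ((¬B ⊔ D) ⊔ C)  ⇔  (∃s.D ⊓ ((B ⊓ ¬D) ⊓ ¬C)) unsat w.r.t. T
   all branches close; clash {D, ¬D} at x₀
2. Hence ∃s.D ⊑ ((¬B ⊔ D) ⊔ C): entailed.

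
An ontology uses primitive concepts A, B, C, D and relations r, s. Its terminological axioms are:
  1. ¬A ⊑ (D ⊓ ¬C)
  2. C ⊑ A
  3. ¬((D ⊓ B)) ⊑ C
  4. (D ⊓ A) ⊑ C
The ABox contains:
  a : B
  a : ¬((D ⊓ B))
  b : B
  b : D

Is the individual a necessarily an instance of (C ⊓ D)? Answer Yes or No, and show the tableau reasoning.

No

1. a : (C ⊓ D)?  L(a) = {B, ¬((D ⊓ B))} ∪ {(¬C ⊔ ¬D)}
   apply at a: ¬((D ⊓ B))⊑C
   open: L(a) ⊇ {A, B, C, ¬D} — a ∉ (C ⊓ D) possible
2. Hence a : (C ⊓ D): not entailed.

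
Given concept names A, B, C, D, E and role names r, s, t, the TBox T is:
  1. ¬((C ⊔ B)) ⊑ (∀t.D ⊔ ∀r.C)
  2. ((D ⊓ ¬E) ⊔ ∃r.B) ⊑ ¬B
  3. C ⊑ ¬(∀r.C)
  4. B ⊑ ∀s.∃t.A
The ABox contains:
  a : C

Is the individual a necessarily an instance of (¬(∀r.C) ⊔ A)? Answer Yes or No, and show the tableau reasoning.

Yes

1. a : (¬(∀r.C) ⊔ A)?  L(a) = {C} ∪ {(∀r.C ⊓ ¬A)}
   clash {C, ¬C} at an ∃-successor — a ∈ (¬(∀r.C) ⊔ A)
2. Hence a : (¬(∀r.C) ⊔ A): entailed.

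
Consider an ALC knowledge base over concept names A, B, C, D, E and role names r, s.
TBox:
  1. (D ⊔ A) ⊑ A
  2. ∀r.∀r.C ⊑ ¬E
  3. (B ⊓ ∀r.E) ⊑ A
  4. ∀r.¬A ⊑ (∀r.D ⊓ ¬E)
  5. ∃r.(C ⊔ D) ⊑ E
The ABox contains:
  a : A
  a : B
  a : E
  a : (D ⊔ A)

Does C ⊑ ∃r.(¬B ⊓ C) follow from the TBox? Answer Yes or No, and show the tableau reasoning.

No

1. C ⊑ ∃r.(¬B ⊓ C)  ⇔  (C ⊓ ∀r.(B ⊔ ¬C)) unsat w.r.t. T
   open: L(x₀) ⊇ {C, ¬A, ¬B, ¬D, ∀r.(B ⊔ ¬C), …} (+ ∃-successors)
2. Hence C ⊑ ∃r.(¬B ⊓ C): not entailed.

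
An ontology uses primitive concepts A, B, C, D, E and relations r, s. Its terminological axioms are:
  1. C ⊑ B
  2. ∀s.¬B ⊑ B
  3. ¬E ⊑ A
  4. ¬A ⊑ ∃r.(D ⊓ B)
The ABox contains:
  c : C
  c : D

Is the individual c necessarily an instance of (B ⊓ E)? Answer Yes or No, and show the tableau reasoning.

1. c : (B ⊓ E)?  L(c) = {C, D} ∪ {(¬B ⊔ ¬E)}
   apply at c: C⊑B
   open: L(c) ⊇ {A, B, C, D, ¬E} — c ∉ (B ⊓ E) possible
2. Hence c : (B ⊓ E): not entailed.

No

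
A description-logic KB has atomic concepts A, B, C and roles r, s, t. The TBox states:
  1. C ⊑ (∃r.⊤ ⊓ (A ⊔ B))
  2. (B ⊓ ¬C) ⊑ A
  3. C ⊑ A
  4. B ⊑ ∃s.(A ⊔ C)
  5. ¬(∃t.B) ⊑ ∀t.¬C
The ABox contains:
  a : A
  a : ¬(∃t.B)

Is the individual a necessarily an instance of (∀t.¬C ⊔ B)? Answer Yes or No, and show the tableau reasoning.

1. a : (∀t.¬C ⊔ B)?  L(a) = {A, ¬(∃t.B)} ∪ {(∃t.C ⊓ ¬B)}
   clash {C, ¬C} at an ∃-successor — a ∈ (∀t.¬C ⊔ B)
2. Hence a : (∀t.¬C ⊔ B): entailed.

Yes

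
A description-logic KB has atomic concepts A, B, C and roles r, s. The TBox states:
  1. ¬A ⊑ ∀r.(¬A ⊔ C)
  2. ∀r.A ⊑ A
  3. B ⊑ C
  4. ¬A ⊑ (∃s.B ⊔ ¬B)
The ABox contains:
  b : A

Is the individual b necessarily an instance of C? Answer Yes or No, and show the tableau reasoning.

1. b : C?  L(b) = {A} ∪ {¬C}
   open: L(b) ⊇ {A, ¬B, ¬C} — b ∉ C possible
2. Hence b : C: not entailed.

No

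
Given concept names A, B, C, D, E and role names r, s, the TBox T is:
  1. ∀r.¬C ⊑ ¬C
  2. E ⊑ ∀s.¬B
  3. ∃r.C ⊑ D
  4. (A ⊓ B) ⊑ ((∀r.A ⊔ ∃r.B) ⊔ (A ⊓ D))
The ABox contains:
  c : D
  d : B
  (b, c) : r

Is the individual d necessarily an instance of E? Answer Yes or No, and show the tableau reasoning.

1. d : E?  L(d) = {B} ∪ {¬E}
   open: L(d) ⊇ {B, D, ¬A, ¬E, ∃r.C} (+ ∃-successors) — d ∉ E possible
2. Hence d : E: not entailed.

No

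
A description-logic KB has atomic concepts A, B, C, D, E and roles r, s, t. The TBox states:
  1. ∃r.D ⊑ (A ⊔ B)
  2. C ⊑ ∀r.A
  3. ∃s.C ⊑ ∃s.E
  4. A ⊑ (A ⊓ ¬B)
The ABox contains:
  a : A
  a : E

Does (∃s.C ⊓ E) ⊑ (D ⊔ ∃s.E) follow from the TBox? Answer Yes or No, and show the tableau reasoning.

1. (∃s.C ⊓ E) ⊑ (D ⊔ ∃s.E)  ⇔  ((∃s.C ⊓ E) ⊓ (¬D ⊓ ∀s.¬E)) unsat w.r.t. T
   all branches close; clash {E, ¬E} at an ∃-successor
2. Hence (∃s.C ⊓ E) ⊑ (D ⊔ ∃s.E): entailed.

Yes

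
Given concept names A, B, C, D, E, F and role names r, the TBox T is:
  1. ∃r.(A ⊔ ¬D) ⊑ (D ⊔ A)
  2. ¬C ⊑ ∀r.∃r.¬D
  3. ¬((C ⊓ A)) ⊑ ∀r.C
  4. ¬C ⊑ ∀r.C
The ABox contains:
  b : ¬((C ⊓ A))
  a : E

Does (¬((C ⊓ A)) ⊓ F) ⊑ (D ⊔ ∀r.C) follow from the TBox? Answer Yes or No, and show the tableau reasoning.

Yes

1. (¬((C ⊓ A)) ⊓ F) ⊑ (D ⊔ ∀r.C)  ⇔  (((¬C ⊔ ¬A) ⊓ F) ⊓ (¬D ⊓ ∃r.¬C)) unsat w.r.t. T
   all branches close; clash {A, ¬A} at x₀
2. Hence (¬((C ⊓ A)) ⊓ F) ⊑ (D ⊔ ∀r.C): entailed.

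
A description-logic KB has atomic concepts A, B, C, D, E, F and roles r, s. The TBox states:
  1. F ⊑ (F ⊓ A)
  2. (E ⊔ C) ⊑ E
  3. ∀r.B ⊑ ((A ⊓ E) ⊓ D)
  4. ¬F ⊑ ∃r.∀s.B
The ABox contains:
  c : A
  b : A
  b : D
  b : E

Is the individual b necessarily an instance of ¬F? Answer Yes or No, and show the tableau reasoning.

1. b : ¬F?  L(b) = {A, D, E} ∪ {F}
   apply at b: F⊑(F ⊓ A)
   open: L(b) ⊇ {A, D, E, F, ∃r.¬B} (+ ∃-successors) — b ∉ ¬F possible
2. Hence b : ¬F: not entailed.

No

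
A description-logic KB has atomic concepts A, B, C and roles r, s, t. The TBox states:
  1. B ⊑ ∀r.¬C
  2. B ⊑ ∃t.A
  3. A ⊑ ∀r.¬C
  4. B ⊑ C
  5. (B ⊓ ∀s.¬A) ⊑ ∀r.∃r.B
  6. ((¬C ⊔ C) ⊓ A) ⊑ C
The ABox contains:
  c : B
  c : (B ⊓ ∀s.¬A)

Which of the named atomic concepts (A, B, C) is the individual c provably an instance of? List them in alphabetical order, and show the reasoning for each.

{B, C}

1. c : A?  L(c) = {B, (B ⊓ ∀s.¬A)} ∪ {¬A}
   apply at c: B⊑∀r.¬C; B⊑∃t.A; B⊑C
   open: L(c) ⊇ {B, C, ¬A, ∀r.¬C, ∀r.∃r.B, …} (+ ∃-successors) — c ∉ A possible
2. c : B?  L(c) = {B, (B ⊓ ∀s.¬A)} ∪ {¬B}
   clash {B, ¬B} at c — c ∈ B
3. c : C?  L(c) = {B, (B ⊓ ∀s.¬A)} ∪ {¬C}
   clash {C, ¬C} at c — c ∈ C
4. Entailed for c: {B, C}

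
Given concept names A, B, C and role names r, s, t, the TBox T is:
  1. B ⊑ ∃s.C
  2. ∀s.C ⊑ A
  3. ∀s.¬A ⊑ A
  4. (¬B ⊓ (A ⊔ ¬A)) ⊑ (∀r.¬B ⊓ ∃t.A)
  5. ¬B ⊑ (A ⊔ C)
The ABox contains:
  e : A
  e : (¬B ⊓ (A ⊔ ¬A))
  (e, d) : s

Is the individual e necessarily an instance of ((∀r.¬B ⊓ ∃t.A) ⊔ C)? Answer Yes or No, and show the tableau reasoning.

Yes

1. e : ((∀r.¬B ⊓ ∃t.A) ⊔ C)?  L(e) = {A, (¬B ⊓ (A ⊔ ¬A))} ∪ {((∃r.B ⊔ ∀t.¬A) ⊓ ¬C)}
   clash {A, ¬A} at an ∃-successor — e ∈ ((∀r.¬B ⊓ ∃t.A) ⊔ C)
2. Hence e : ((∀r.¬B ⊓ ∃t.A) ⊔ C): entailed.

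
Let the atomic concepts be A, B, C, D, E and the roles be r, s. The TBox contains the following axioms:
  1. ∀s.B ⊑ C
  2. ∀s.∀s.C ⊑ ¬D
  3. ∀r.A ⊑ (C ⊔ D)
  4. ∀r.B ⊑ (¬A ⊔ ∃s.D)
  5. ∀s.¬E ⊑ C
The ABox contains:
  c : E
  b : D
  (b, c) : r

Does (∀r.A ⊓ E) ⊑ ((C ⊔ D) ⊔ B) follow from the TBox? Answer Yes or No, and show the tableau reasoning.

1. (∀r.A ⊓ E) ⊑ ((C ⊔ D) ⊔ B)  ⇔  ((∀r.A ⊓ E) ⊓ ((¬C ⊓ ¬D) ⊓ ¬B)) unsat w.r.t. T
   all branches close; clash {C, ¬C} at x₀
2. Hence (∀r.A ⊓ E) ⊑ ((C ⊔ D) ⊔ B): entailed.

Yes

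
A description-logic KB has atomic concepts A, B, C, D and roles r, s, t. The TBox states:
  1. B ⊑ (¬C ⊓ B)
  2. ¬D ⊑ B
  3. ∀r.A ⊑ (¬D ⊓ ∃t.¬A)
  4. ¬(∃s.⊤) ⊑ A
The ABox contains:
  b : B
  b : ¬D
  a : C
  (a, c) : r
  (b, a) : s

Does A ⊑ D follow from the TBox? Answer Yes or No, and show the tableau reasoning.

No

1. A ⊑ D  ⇔  (A ⊓ ¬D) unsat w.r.t. T
   apply at x₀: ¬D⊑B
   open: L(x₀) ⊇ {A, B, ¬C, ¬D, ∃r.¬A} (+ ∃-successors)
2. Hence A ⊑ D: not entailed.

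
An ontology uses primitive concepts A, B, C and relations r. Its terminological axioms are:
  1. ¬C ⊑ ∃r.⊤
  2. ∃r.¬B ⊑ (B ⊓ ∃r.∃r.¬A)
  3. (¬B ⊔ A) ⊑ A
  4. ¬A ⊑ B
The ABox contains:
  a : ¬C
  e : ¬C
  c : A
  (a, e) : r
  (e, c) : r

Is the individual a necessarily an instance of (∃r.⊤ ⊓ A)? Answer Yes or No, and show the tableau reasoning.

No

1. a : (∃r.⊤ ⊓ A)?  L(a) = {¬C} ∪ {(∀r.⊥ ⊔ ¬A)}
   apply at a: ¬C⊑∃r.⊤
   open: L(a) ⊇ {B, ¬A, ¬C, ∀r.B, ∃r.⊤} (+ ∃-successors) — a ∉ (∃r.⊤ ⊓ A) possible
2. Hence a : (∃r.⊤ ⊓ A): not entailed.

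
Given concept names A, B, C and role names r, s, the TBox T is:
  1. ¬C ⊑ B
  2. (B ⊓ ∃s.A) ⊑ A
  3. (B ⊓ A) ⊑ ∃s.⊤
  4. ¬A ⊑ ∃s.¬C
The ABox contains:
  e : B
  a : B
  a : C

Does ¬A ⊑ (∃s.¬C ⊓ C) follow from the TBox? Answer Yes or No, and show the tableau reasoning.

No

1. ¬A ⊑ (∃s.¬C ⊓ C)  ⇔  (¬A ⊓ (∀s.C ⊔ ¬C)) unsat w.r.t. T
   apply at x₀: ¬A⊑∃s.¬C
   open: L(x₀) ⊇ {B, ¬A, ¬C, ∀s.¬A, ∃s.¬C} (+ ∃-successors)
2. Hence ¬A ⊑ (∃s.¬C ⊓ C): not entailed.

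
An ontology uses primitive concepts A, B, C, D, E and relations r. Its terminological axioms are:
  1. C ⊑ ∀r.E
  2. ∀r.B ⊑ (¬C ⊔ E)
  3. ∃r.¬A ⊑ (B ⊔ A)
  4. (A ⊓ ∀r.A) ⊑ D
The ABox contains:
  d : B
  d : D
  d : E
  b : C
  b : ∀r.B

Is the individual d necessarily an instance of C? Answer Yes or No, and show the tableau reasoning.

1. d : C?  L(d) = {B, D, E} ∪ {¬C}
   open: L(d) ⊇ {B, D, E, ¬C, ∀r.A, …} (+ ∃-successors) — d ∉ C possible
2. Hence d : C: not entailed.

No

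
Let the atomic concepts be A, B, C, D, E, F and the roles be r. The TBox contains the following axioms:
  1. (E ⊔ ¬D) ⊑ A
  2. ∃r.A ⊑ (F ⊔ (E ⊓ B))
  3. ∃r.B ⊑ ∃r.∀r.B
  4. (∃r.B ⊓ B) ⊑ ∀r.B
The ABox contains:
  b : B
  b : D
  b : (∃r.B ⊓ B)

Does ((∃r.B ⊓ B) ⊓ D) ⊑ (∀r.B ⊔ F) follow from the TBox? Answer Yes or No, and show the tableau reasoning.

Yes

1. ((∃r.B ⊓ B) ⊓ D) ⊑ (∀r.B ⊔ F)  ⇔  (((∃r.B ⊓ B) ⊓ D) ⊓ (∃r.¬B ⊓ ¬F)) unsat w.r.t. T
   all branches close; clash {B, ¬B} at an ∃-successor
2. Hence ((∃r.B ⊓ B) ⊓ D) ⊑ (∀r.B ⊔ F): entailed.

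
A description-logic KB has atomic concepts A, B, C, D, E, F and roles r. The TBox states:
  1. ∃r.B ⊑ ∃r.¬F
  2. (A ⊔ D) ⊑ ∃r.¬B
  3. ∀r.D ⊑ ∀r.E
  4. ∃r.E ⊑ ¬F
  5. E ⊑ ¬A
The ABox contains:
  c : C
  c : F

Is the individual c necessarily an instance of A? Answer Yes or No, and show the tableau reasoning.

1. c : A?  L(c) = {C, F} ∪ {¬A}
   open: L(c) ⊇ {C, F, ¬A, ¬D, ∀r.¬B, …} (+ ∃-successors) — c ∉ A possible
2. Hence c : A: not entailed.

No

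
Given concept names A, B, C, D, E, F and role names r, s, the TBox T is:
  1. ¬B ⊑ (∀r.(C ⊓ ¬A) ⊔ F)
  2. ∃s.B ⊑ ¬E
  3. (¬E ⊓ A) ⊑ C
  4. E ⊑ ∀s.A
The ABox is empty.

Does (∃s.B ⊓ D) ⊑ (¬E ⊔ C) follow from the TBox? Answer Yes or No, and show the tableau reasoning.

1. (∃s.B ⊓ D) ⊑ (¬E ⊔ C)  ⇔  ((∃s.B ⊓ D) ⊓ (E ⊓ ¬C)) unsat w.r.t. T
   all branches close; clash {C, ¬C} at x₀
2. Hence (∃s.B ⊓ D) ⊑ (¬E ⊔ C): entailed.

Yes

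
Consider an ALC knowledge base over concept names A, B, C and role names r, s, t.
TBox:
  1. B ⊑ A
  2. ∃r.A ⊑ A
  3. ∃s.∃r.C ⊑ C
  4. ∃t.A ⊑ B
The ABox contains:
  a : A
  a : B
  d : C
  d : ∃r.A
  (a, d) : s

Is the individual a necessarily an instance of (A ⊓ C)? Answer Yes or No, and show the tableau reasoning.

No

1. a : (A ⊓ C)?  L(a) = {A, B} ∪ {(¬A ⊔ ¬C)}
   open: L(a) ⊇ {A, B, ¬C, ∀s.∀r.¬C} — a ∉ (A ⊓ C) possible
2. Hence a : (A ⊓ C): not entailed.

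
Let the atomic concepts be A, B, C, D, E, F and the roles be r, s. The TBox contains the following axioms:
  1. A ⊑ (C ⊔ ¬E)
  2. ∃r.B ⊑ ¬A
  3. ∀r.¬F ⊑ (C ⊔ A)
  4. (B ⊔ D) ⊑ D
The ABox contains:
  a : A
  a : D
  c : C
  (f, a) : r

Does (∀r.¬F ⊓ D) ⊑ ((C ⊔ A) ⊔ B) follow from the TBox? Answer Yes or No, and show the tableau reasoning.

Yes

1. (∀r.¬F ⊓ D) ⊑ ((C ⊔ A) ⊔ B)  ⇔  ((∀r.¬F ⊓ D) ⊓ ((¬C ⊓ ¬A) ⊓ ¬B)) unsat w.r.t. T
   all branches close; clash {A, ¬A} at x₀
2. Hence (∀r.¬F ⊓ D) ⊑ ((C ⊔ A) ⊔ B): entailed.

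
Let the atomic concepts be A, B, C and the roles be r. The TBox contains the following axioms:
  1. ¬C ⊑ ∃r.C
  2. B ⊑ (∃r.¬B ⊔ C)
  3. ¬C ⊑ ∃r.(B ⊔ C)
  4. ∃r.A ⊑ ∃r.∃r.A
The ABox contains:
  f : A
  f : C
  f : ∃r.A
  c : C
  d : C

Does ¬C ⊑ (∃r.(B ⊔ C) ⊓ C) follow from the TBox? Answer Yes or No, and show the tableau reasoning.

1. ¬C ⊑ (∃r.(B ⊔ C) ⊓ C)  ⇔  (¬C ⊓ (∀r.(¬B ⊓ ¬C) ⊔ ¬C)) unsat w.r.t. T
   apply at x₀: ¬C⊑∃r.C; ¬C⊑∃r.(B ⊔ C)
   open: L(x₀) ⊇ {¬B, ¬C, ∀r.¬A, ∃r.(B ⊔ C), ∃r.C} (+ ∃-successors)
2. Hence ¬C ⊑ (∃r.(B ⊔ C) ⊓ C): not entailed.

No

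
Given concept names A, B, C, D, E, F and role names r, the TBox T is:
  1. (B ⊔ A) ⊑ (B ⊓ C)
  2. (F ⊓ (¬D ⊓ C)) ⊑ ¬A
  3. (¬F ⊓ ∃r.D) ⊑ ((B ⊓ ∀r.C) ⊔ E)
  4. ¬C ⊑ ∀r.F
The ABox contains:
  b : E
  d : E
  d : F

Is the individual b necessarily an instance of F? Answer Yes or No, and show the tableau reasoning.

1. b : F?  L(b) = {E} ∪ {¬F}
   open: L(b) ⊇ {C, E, ¬A, ¬B, ¬F, …} — b ∉ F possible
2. Hence b : F: not entailed.

No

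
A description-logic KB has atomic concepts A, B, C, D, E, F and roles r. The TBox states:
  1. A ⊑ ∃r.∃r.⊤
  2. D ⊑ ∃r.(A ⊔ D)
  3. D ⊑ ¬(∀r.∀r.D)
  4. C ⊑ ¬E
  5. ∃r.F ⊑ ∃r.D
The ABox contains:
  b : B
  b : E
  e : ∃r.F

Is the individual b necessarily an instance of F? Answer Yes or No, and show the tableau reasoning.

1. b : F?  L(b) = {B, E} ∪ {¬F}
   open: L(b) ⊇ {B, E, ¬A, ¬C, ¬D, …} — b ∉ F possible
2. Hence b : F: not entailed.

No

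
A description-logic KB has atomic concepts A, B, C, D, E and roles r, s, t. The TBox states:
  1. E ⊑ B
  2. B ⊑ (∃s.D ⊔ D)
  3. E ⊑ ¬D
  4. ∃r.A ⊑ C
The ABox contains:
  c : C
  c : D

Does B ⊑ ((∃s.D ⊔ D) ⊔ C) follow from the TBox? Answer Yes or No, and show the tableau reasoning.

Yes

1. B ⊑ ((∃s.D ⊔ D) ⊔ C)  ⇔  (B ⊓ ((∀s.¬D ⊓ ¬D) ⊓ ¬C)) unsat w.r.t. T
   all branches close; clash {D, ¬D} at x₀
2. Hence B ⊑ ((∃s.D ⊔ D) ⊔ C): entailed.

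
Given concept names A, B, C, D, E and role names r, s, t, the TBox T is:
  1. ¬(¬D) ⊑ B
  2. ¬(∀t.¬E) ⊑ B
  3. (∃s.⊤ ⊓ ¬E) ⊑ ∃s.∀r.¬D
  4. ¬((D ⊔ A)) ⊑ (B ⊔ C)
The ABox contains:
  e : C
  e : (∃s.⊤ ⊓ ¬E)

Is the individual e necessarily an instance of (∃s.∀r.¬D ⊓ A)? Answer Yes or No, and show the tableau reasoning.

1. e : (∃s.∀r.¬D ⊓ A)?  L(e) = {C, (∃s.⊤ ⊓ ¬E)} ∪ {(∀s.∃r.D ⊔ ¬A)}
   apply at e: (∃s.⊤ ⊓ ¬E)⊑∃s.∀r.¬D
   open: L(e) ⊇ {B, C, D, ¬A, ¬E, …} (+ ∃-successors) — e ∉ (∃s.∀r.¬D ⊓ A) possible
2. Hence e : (∃s.∀r.¬D ⊓ A): not entailed.

No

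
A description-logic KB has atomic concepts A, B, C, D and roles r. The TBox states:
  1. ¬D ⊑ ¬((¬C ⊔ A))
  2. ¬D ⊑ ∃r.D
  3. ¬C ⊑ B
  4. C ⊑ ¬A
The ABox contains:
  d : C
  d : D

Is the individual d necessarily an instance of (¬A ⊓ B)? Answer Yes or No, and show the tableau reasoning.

1. d : (¬A ⊓ B)?  L(d) = {C, D} ∪ {(A ⊔ ¬B)}
   apply at d: C⊑¬A
   open: L(d) ⊇ {C, D, ¬A, ¬B} — d ∉ (¬A ⊓ B) possible
2. Hence d : (¬A ⊓ B): not entailed.

No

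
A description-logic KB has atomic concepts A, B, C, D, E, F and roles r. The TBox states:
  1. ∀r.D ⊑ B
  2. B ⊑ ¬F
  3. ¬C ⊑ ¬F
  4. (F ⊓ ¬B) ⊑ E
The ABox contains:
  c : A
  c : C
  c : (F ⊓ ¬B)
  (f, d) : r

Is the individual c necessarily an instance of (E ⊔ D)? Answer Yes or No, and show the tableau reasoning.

1. c : (E ⊔ D)?  L(c) = {A, C, (F ⊓ ¬B)} ∪ {(¬E ⊓ ¬D)}
   clash {E, ¬E} at c — c ∈ (E ⊔ D)
2. Hence c : (E ⊔ D): entailed.

Yes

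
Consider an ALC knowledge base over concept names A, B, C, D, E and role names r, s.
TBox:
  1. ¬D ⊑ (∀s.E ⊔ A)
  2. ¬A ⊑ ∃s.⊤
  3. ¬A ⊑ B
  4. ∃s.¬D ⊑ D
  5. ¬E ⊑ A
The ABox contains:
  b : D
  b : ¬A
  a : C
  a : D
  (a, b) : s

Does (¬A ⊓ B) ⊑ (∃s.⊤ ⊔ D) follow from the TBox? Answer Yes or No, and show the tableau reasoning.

Yes

1. (¬A ⊓ B) ⊑ (∃s.⊤ ⊔ D)  ⇔  ((¬A ⊓ B) ⊓ (∀s.⊥ ⊓ ¬D)) unsat w.r.t. T
   all branches close; clash {A, ¬A} at x₀
2. Hence (¬A ⊓ B) ⊑ (∃s.⊤ ⊔ D): entailed.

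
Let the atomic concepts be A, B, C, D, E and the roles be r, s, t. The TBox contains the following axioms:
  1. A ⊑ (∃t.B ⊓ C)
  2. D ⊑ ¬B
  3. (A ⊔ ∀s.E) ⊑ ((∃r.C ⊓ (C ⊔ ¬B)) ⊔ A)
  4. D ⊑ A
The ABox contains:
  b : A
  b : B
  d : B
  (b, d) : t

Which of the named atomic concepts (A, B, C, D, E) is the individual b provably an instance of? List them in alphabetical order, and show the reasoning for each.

{A, B, C}

1. b : A?  L(b) = {A, B} ∪ {¬A}
   clash {A, ¬A} at b — b ∈ A
2. b : B?  L(b) = {A, B} ∪ {¬B}
   clash {B, ¬B} at b — b ∈ B
3. b : C?  L(b) = {A, B} ∪ {¬C}
   clash {B, ¬B} at b — b ∈ C
4. b : D?  L(b) = {A, B} ∪ {¬D}
   apply at b: A⊑(∃t.B ⊓ C)
   open: L(b) ⊇ {A, B, C, ¬D, ∃t.B} (+ ∃-successors) — b ∉ D possible
5. b : E?  L(b) = {A, B} ∪ {¬E}
   apply at b: A⊑(∃t.B ⊓ C)
   open: L(b) ⊇ {A, B, C, ¬D, ¬E, …} (+ ∃-successors) — b ∉ E possible
6. Entailed for b: {A, B, C}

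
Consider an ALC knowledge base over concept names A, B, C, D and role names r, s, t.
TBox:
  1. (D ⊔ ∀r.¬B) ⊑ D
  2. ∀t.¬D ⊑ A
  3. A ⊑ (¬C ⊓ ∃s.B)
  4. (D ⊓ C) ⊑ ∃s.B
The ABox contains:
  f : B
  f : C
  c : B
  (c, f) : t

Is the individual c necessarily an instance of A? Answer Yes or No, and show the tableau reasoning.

1. c : A?  L(c) = {B} ∪ {¬A}
   open: L(c) ⊇ {B, ¬A, ¬D, ∃r.B, ∃t.D} (+ ∃-successors) — c ∉ A possible
2. Hence c : A: not entailed.

No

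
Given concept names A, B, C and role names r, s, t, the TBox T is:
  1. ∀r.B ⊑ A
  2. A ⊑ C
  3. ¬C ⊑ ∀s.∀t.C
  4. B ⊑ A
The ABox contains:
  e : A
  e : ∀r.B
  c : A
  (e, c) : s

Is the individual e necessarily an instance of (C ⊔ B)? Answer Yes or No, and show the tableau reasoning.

Yes

1. e : (C ⊔ B)?  L(e) = {A, ∀r.B} ∪ {(¬C ⊓ ¬B)}
   clash {C, ¬C} at e — e ∈ (C ⊔ B)
2. Hence e : (C ⊔ B): entailed.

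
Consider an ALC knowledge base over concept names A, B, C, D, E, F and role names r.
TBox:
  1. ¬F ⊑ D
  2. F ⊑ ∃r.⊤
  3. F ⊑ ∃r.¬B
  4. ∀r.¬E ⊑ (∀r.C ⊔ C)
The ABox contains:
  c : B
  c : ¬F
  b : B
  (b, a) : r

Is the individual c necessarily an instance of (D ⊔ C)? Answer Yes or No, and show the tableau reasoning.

1. c : (D ⊔ C)?  L(c) = {B, ¬F} ∪ {(¬D ⊓ ¬C)}
   clash {D, ¬D} at c — c ∈ (D ⊔ C)
2. Hence c : (D ⊔ C): entailed.

Yes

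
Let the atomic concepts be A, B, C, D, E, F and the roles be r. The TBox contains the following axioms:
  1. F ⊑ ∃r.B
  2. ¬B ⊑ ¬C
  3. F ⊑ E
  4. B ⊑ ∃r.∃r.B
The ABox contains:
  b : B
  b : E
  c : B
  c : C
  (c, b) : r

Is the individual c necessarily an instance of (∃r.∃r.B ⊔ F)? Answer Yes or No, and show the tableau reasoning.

Yes

1. c : (∃r.∃r.B ⊔ F)?  L(c) = {B, C} ∪ {(∀r.∀r.¬B ⊓ ¬F)}
   clash {B, ¬B} at an ∃-successor — c ∈ (∃r.∃r.B ⊔ F)
2. Hence c : (∃r.∃r.B ⊔ F): entailed.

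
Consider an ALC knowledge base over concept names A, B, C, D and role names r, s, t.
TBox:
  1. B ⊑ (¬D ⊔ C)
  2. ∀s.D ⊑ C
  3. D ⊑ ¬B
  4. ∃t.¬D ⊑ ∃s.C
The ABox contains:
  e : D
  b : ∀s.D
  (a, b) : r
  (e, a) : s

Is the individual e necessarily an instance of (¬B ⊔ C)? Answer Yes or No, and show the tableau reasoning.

Yes

1. e : (¬B ⊔ C)?  L(e) = {D} ∪ {(B ⊓ ¬C)}
   clash {B, ¬B} at e — e ∈ (¬B ⊔ C)
2. Hence e : (¬B ⊔ C): entailed.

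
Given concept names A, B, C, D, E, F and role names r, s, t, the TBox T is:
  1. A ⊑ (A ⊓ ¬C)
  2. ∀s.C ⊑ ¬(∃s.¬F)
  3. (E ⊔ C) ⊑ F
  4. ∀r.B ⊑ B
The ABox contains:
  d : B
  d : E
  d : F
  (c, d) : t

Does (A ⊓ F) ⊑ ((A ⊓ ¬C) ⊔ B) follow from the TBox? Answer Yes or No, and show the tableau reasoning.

1. (A ⊓ F) ⊑ ((A ⊓ ¬C) ⊔ B)  ⇔  ((A ⊓ F) ⊓ ((¬A ⊔ C) ⊓ ¬B)) unsat w.r.t. T
   all branches close; clash {C, ¬C} at x₀
2. Hence (A ⊓ F) ⊑ ((A ⊓ ¬C) ⊔ B): entailed.

Yes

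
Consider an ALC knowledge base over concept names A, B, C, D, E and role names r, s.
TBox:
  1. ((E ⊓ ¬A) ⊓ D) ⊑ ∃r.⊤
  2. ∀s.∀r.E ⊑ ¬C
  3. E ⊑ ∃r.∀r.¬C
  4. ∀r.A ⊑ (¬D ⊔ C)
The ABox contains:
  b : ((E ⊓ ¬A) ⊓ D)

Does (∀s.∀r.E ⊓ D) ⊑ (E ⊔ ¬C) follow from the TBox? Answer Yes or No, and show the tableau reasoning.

1. (∀s.∀r.E ⊓ D) ⊑ (E ⊔ ¬C)  ⇔  ((∀s.∀r.E ⊓ D) ⊓ (¬E ⊓ C)) unsat w.r.t. T
   all branches close; clash {C, ¬C} at x₀
2. Hence (∀s.∀r.E ⊓ D) ⊑ (E ⊔ ¬C): entailed.

Yes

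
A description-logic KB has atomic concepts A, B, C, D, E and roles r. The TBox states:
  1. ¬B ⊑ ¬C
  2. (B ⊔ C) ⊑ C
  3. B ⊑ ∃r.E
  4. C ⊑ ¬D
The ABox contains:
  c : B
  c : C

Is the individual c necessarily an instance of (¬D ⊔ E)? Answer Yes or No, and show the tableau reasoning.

Yes

1. c : (¬D ⊔ E)?  L(c) = {B, C} ∪ {(D ⊓ ¬E)}
   clash {D, ¬D} at c — c ∈ (¬D ⊔ E)
2. Hence c : (¬D ⊔ E): entailed.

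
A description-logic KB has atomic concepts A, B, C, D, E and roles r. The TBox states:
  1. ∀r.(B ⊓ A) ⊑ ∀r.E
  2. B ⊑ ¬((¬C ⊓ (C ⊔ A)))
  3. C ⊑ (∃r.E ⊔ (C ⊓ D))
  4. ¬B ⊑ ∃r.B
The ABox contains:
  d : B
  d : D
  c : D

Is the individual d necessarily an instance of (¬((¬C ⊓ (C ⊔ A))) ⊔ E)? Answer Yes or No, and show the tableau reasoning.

1. d : (¬((¬C ⊓ (C ⊔ A))) ⊔ E)?  L(d) = {B, D} ∪ {((¬C ⊓ (C ⊔ A)) ⊓ ¬E)}
   clash {A, ¬A} at d — d ∈ (¬((¬C ⊓ (C ⊔ A))) ⊔ E)
2. Hence d : (¬((¬C ⊓ (C ⊔ A))) ⊔ E): entailed.

Yes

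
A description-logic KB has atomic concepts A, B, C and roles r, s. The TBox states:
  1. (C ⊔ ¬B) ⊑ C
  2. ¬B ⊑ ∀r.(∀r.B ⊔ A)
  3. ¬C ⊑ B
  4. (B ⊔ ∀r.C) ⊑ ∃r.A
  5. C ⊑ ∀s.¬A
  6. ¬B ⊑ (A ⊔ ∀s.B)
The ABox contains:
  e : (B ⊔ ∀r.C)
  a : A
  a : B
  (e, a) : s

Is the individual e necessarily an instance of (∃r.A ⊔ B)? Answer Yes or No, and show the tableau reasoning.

1. e : (∃r.A ⊔ B)?  L(e) = {(B ⊔ ∀r.C)} ∪ {(∀r.¬A ⊓ ¬B)}
   clash {B, ¬B} at e — e ∈ (∃r.A ⊔ B)
2. Hence e : (∃r.A ⊔ B): entailed.

Yes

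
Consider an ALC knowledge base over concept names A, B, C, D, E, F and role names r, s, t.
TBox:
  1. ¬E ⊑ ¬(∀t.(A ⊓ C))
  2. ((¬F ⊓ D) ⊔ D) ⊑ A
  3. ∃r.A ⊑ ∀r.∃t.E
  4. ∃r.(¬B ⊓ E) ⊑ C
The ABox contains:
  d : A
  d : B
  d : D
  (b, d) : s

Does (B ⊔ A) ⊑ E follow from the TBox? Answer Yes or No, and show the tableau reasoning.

No

1. (B ⊔ A) ⊑ E  ⇔  ((B ⊔ A) ⊓ ¬E) unsat w.r.t. T
   apply at x₀: ¬E⊑¬(∀t.(A ⊓ C))
   open: L(x₀) ⊇ {B, ¬D, ¬E, ∀r.(B ⊔ ¬E), ∀r.¬A, …} (+ ∃-successors)
2. Hence (B ⊔ A) ⊑ E: not entailed.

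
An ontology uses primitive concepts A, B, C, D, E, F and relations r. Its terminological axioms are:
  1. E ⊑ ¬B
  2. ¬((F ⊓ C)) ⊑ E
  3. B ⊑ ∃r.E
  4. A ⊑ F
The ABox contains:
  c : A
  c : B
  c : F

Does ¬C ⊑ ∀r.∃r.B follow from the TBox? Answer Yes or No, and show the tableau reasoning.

No

1. ¬C ⊑ ∀r.∃r.B  ⇔  (¬C ⊓ ∃r.∀r.¬B) unsat w.r.t. T
   open: L(x₀) ⊇ {E, ¬A, ¬B, ¬C, ∃r.∀r.¬B} (+ ∃-successors)
2. Hence ¬C ⊑ ∀r.∃r.B: not entailed.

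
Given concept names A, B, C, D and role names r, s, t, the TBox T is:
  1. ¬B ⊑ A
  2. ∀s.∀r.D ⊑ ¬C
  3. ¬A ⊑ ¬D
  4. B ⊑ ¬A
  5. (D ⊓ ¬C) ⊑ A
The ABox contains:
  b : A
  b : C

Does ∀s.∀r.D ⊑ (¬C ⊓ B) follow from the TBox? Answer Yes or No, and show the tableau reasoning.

No

1. ∀s.∀r.D ⊑ (¬C ⊓ B)  ⇔  (∀s.∀r.D ⊓ (C ⊔ ¬B)) unsat w.r.t. T
   apply at x₀: ∀s.∀r.D⊑¬C
   open: L(x₀) ⊇ {A, ¬B, ¬C, ∀s.∀r.D}
2. Hence ∀s.∀r.D ⊑ (¬C ⊓ B): not entailed.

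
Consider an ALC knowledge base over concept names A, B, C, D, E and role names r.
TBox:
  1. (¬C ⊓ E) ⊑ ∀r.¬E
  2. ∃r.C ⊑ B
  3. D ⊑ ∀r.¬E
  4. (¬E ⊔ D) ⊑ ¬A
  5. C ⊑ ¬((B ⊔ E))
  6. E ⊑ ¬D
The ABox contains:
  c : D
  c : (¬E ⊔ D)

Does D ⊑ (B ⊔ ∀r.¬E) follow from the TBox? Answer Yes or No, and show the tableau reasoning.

Yes

1. D ⊑ (B ⊔ ∀r.¬E)  ⇔  (D ⊓ (¬B ⊓ ∃r.E)) unsat w.r.t. T
   all branches close; clash {D, ¬D} at x₀
2. Hence D ⊑ (B ⊔ ∀r.¬E): entailed.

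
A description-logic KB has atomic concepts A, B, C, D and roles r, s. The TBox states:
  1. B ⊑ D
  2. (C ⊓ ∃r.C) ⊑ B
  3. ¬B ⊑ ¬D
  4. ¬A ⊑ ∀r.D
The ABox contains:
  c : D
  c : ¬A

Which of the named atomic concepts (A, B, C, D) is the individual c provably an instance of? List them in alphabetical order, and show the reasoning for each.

{B, D}

1. c : A?  L(c) = {D, ¬A} ∪ {¬A}
   apply at c: ¬A⊑∀r.D
   open: L(c) ⊇ {B, D, ¬A, ∀r.D} — c ∉ A possible
2. c : B?  L(c) = {D, ¬A} ∪ {¬B}
   clash {D, ¬D} at c — c ∈ B
3. c : C?  L(c) = {D, ¬A} ∪ {¬C}
   apply at c: ¬A⊑∀r.D
   open: L(c) ⊇ {B, D, ¬A, ¬C, ∀r.D} — c ∉ C possible
4. c : D?  L(c) = {D, ¬A} ∪ {¬D}
   clash {D, ¬D} at c — c ∈ D
5. Entailed for c: {B, D}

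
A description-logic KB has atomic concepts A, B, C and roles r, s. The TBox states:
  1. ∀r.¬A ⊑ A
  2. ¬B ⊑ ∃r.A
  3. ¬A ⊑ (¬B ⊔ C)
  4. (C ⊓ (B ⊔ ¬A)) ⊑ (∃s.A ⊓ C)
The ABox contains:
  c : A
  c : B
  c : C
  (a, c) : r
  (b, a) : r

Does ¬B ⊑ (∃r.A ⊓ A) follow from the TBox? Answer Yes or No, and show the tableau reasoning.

No

1. ¬B ⊑ (∃r.A ⊓ A)  ⇔  (¬B ⊓ (∀r.¬A ⊔ ¬A)) unsat w.r.t. T
   apply at x₀: ¬B⊑∃r.A
   open: L(x₀) ⊇ {¬A, ¬B, ¬C, ∃r.A} (+ ∃-successors)
2. Hence ¬B ⊑ (∃r.A ⊓ A): not entailed.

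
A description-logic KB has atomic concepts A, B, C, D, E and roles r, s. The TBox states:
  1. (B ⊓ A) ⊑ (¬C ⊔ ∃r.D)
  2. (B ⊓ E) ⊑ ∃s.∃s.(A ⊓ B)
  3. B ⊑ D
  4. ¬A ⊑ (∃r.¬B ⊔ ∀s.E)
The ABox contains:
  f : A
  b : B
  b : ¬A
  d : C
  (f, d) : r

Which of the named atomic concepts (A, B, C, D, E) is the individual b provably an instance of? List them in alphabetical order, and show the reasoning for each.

{B, D}

1. b : A?  L(b) = {B, ¬A} ∪ {¬A}
   apply at b: B⊑D; ¬A⊑(∃r.¬B ⊔ ∀s.E)
   open: L(b) ⊇ {B, D, ¬A, ¬E, ∃r.¬B} (+ ∃-successors) — b ∉ A possible
2. b : B?  L(b) = {B, ¬A} ∪ {¬B}
   clash {B, ¬B} at b — b ∈ B
3. b : C?  L(b) = {B, ¬A} ∪ {¬C}
   apply at b: B⊑D; ¬A⊑(∃r.¬B ⊔ ∀s.E)
   open: L(b) ⊇ {B, D, ¬A, ¬C, ¬E, …} (+ ∃-successors) — b ∉ C possible
4. b : D?  L(b) = {B, ¬A} ∪ {¬D}
   clash {D, ¬D} at b — b ∈ D
5. b : E?  L(b) = {B, ¬A} ∪ {¬E}
   apply at b: B⊑D; ¬A⊑(∃r.¬B ⊔ ∀s.E)
   open: L(b) ⊇ {B, D, ¬A, ¬E, ∃r.¬B} (+ ∃-successors) — b ∉ E possible
6. Entailed for b: {B, D}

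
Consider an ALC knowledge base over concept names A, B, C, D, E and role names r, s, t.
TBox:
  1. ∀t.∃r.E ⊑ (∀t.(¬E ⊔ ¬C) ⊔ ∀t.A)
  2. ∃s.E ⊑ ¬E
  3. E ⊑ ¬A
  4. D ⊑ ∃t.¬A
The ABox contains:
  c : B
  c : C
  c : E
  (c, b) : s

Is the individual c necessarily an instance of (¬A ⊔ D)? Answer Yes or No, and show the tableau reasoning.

Yes

1. c : (¬A ⊔ D)?  L(c) = {B, C, E} ∪ {(A ⊓ ¬D)}
   clash {A, ¬A} at c — c ∈ (¬A ⊔ D)
2. Hence c : (¬A ⊔ D): entailed.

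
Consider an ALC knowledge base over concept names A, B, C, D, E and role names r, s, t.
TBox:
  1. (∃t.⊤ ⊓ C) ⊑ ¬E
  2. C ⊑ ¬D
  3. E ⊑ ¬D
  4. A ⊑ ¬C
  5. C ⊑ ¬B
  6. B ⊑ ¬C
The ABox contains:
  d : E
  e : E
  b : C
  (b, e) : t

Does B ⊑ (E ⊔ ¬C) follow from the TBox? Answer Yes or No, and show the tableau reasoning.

Yes

1. B ⊑ (E ⊔ ¬C)  ⇔  (B ⊓ (¬E ⊓ C)) unsat w.r.t. T
   all branches close; clash {C, ¬C} at x₀
2. Hence B ⊑ (E ⊔ ¬C): entailed.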